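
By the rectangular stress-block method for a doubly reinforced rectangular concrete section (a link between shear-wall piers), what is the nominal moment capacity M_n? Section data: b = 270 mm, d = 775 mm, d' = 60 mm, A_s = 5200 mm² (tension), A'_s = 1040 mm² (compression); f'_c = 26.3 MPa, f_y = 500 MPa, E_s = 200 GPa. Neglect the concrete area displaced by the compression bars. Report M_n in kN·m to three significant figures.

Assume both tension and compression steel yield.
Net tension couple steel: A_s − A'_s = 4160 mm².
a = (A_s − A'_s) f_y / (0.85 f'_c b) = 2080000/(0.85 × 26.3 × 270) = 344.61 mm.
c = a/β₁ = 344.61/0.85 = 405.42 mm; ε'_s = 0.003(c − d')/c = 0.0026 ≥ f_y/E_s = 0.0025, so compression steel does yield.
M_n = (A_s − A'_s) f_y (d − a/2) + A'_s f_y (d − d') = [2080000 × (775 − 172.305) + 520000 × (775 − 60)] × 10⁻⁶ = 1253.61 + 371.80 = 1625.41 kN·m.

M_n ≈ 1630 kN·m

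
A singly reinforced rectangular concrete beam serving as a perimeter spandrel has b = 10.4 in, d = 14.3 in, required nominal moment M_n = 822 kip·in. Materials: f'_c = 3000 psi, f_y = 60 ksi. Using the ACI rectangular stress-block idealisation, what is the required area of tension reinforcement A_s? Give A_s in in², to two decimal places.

A_s ≈ 1.04 in²

From M_n = 0.85 f'_c a b (d − a/2):
a = d − √(d² − 2M_n/(0.85 f'_c b)) = 14.3 − √(14.3² − 2 × 822/(0.85 × 3 × 10.4)) = 2.363 in.
A_s = 0.85 f'_c a b / f_y = 0.85 × 3 × 2.363 × 10.4 / 60 = 1.044 in².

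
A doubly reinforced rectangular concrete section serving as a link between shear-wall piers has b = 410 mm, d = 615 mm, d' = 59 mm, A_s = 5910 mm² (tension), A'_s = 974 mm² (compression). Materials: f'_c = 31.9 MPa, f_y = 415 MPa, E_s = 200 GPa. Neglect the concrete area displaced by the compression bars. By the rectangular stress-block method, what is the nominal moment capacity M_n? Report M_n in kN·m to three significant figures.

M_n ≈ 1300 kN·m

Assume both tension and compression steel yield.
Net tension couple steel: A_s − A'_s = 4936 mm².
a = (A_s − A'_s) f_y / (0.85 f'_c b) = 2048440/(0.85 × 31.9 × 410) = 184.26 mm.
c = a/β₁ = 184.26/0.822 = 224.16 mm; ε'_s = 0.003(c − d')/c = 0.0022 ≥ f_y/E_s = 0.0021, so compression steel does yield.
M_n = (A_s − A'_s) f_y (d − a/2) + A'_s f_y (d − d') = [2048440 × (615 − 92.13) + 404210 × (615 − 59)] × 10⁻⁶ = 1071.07 + 224.74 = 1295.81 kN·m.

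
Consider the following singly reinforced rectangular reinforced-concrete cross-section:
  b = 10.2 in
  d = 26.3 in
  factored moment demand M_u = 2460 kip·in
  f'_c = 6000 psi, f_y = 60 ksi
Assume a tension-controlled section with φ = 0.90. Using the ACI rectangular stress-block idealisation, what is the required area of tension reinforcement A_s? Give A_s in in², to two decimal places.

A_s ≈ 1.80 in²

M_n = M_u/φ = 2460/0.90 = 2733.33 kip·in.
From M_n = 0.85 f'_c a b (d − a/2):
a = d − √(d² − 2M_n/(0.85 f'_c b)) = 26.3 − √(26.3² − 2 × 2733.33/(0.85 × 6 × 10.2)) = 2.080 in.
A_s = 0.85 f'_c a b / f_y = 0.85 × 6 × 2.080 × 10.2 / 60 = 1.803 in².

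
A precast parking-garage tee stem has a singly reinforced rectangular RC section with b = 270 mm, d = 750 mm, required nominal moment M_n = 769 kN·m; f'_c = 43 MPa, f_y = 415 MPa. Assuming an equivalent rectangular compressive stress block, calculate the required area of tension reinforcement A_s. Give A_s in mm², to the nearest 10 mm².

With M_n = 0.85 f'_c a b (d − a/2), solve the quadratic for a:
a = d − √(d² − 2M_n/(0.85 f'_c b)) = 750 − √(750² − 2 × 769×10⁶/(0.85 × 43 × 270)) = 112.31 mm.
A_s = 0.85 f'_c a b / f_y = 0.85 × 43 × 112.31 × 270 / 415 = 2670.7 mm².

A_s ≈ 2670 mm²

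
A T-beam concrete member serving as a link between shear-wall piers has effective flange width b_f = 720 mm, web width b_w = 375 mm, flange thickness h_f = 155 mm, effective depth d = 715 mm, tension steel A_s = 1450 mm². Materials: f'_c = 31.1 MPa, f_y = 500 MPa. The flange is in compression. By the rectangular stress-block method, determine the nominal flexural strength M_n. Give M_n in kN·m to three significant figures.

Tension: T = A_s f_y = 1450 × 500 = 725000 N.
Try a within the flange: a = T/(0.85 f'_c b_f) = 725000/(0.85 × 31.1 × 720) = 38.09 mm.
Since a = 38.09 ≤ h_f = 155 mm, the stress block lies entirely in the flange; analyse as a rectangular beam of width b_f.
M_n = T(d − a/2) = 725000 × (715 − 19.045) = 504.57 × 10⁶ N·mm.
M_n = 504.57 kN·m.

M_n ≈ 505 kN·m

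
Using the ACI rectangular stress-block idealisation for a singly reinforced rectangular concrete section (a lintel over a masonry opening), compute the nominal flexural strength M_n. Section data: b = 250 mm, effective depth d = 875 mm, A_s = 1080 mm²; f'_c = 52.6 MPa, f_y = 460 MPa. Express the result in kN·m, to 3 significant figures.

M_n ≈ 424 kN·m

T = A_s f_y = 1080 × 460 = 496800 N = 496.8 kN.
From C = T: a = T/(0.85 f'_c b) = 496800/(0.85 × 52.6 × 250) = 44.45 mm.
M_n = T(d − a/2) = 496.8 kN × (875 − 22.225) mm = 423.66 kN·m.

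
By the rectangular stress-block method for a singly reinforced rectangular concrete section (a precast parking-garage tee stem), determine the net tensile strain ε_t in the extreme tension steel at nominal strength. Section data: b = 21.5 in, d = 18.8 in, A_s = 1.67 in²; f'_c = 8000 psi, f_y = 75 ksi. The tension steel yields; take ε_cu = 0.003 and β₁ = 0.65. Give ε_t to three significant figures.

a = A_s f_y/(0.85 f'_c b) = 0.857 in.
β₁ = 0.65, so c = a/β₁ = 0.857/0.65 = 1.318 in.
From the linear strain diagram with ε_cu = 0.003: ε_t = 0.003 (d − c)/c = 0.003 × (18.8 − 1.318)/1.318 = 0.0398.
Since ε_t ≥ 0.005, the section is tension-controlled.

ε_t ≈ 0.0398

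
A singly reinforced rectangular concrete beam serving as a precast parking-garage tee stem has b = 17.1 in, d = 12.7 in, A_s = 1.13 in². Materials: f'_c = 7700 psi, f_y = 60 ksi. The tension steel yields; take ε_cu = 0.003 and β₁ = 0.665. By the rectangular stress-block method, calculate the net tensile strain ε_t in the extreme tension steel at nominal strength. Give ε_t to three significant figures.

a = A_s f_y/(0.85 f'_c b) = 0.606 in.
β₁ = 0.665, so c = a/β₁ = 0.606/0.665 = 0.911 in.
From the linear strain diagram with ε_cu = 0.003: ε_t = 0.003 (d − c)/c = 0.003 × (12.7 − 0.911)/0.911 = 0.0388.
Since ε_t ≥ 0.005, the section is tension-controlled.

ε_t ≈ 0.0388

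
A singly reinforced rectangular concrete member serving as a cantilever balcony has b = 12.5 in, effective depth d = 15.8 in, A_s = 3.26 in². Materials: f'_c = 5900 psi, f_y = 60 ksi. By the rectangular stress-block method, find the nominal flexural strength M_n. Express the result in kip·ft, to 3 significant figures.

T = A_s f_y = 3.26 × 60 = 195.6 kips.
a = T/(0.85 f'_c b) = 195.6/(0.85 × 5.9 × 12.5) = 3.120 in.
M_n = T(d − a/2) = 195.6 × (15.8 − 1.56) = 2785.3 kip·in = 2785.3/12 = 232.11 kip·ft.

M_n ≈ 232 kip·ft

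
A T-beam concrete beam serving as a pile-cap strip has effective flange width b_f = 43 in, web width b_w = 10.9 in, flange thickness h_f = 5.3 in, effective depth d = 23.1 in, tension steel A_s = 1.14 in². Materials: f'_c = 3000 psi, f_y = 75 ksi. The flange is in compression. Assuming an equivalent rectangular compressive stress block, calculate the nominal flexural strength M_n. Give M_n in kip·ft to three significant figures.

M_n ≈ 162 kip·ft

Tension: T = A_s f_y = 1.14 × 75 = 85.5 kips.
Try a within the flange: a = T/(0.85 f'_c b_f) = 85.5/(0.85 × 3 × 43) = 0.780 in.
Since a = 0.780 ≤ h_f = 5.3 in, the stress block lies entirely in the flange; analyse as a rectangular beam of width b_f.
M_n = T(d − a/2) = 85.5 × (23.1 − 0.39) = 1941.7 kip·in.
M_n = 1941.7/12 = 161.81 kip·ft.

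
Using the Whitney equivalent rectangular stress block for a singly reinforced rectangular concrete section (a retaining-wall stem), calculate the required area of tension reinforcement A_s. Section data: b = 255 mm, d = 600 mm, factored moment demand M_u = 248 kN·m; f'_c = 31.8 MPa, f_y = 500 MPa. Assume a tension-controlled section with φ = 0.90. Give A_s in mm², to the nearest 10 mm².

A_s ≈ 980 mm²

M_n = M_u/φ = 248/0.90 = 275.556 kN·m.
With M_n = 0.85 f'_c a b (d − a/2), solve the quadratic for a:
a = d − √(d² − 2M_n/(0.85 f'_c b)) = 600 − √(600² − 2 × 275.556×10⁶/(0.85 × 31.8 × 255)) = 70.81 mm.
A_s = 0.85 f'_c a b / f_y = 0.85 × 31.8 × 70.81 × 255 / 500 = 976.1 mm².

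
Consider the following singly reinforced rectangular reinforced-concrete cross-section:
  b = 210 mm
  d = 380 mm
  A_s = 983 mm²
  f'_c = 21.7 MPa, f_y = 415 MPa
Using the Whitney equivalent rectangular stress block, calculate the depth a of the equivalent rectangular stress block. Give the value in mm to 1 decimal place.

T = A_s f_y = 983 × 415 = 407945 N = 407.945 kN.
Setting C = 0.85 f'_c a b equal to T: a = 407945/(0.85 × 21.7 × 210) = 105.3 mm.

a ≈ 105.3 mm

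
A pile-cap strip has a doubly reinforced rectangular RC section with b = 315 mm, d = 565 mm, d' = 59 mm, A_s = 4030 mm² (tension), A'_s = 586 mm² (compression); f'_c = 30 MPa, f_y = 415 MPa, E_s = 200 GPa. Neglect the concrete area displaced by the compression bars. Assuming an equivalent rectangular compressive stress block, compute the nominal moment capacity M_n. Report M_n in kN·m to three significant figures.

M_n ≈ 803 kN·m

Assume both tension and compression steel yield.
Net tension couple steel: A_s − A'_s = 3444 mm².
a = (A_s − A'_s) f_y / (0.85 f'_c b) = 1429260/(0.85 × 30 × 315) = 177.93 mm.
c = a/β₁ = 177.93/0.836 = 212.83 mm; ε'_s = 0.003(c − d')/c = 0.0022 ≥ f_y/E_s = 0.0021, so compression steel does yield.
M_n = (A_s − A'_s) f_y (d − a/2) + A'_s f_y (d − d') = [1429260 × (565 − 88.965) + 243190 × (565 − 59)] × 10⁻⁶ = 680.38 + 123.05 = 803.43 kN·m.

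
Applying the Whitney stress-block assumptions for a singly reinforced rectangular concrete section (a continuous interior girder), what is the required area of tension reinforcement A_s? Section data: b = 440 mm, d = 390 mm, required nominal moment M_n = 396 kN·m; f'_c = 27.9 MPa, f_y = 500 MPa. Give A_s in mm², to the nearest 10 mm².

With M_n = 0.85 f'_c a b (d − a/2), solve the quadratic for a:
a = d − √(d² − 2M_n/(0.85 f'_c b)) = 390 − √(390² − 2 × 396×10⁶/(0.85 × 27.9 × 440)) = 113.96 mm.
A_s = 0.85 f'_c a b / f_y = 0.85 × 27.9 × 113.96 × 440 / 500 = 2378.3 mm².

A_s ≈ 2380 mm²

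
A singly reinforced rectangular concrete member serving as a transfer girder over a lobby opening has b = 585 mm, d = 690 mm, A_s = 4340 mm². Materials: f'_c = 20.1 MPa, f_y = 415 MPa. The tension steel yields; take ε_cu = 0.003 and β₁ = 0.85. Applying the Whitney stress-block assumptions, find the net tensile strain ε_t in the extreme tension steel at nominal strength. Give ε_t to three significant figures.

ε_t ≈ 0.00676

a = A_s f_y/(0.85 f'_c b) = 180.21 mm.
β₁ = 0.85, so c = a/β₁ = 180.21/0.85 = 212.01 mm.
From the linear strain diagram with ε_cu = 0.003: ε_t = 0.003 (d − c)/c = 0.003 × (690 − 212.01)/212.01 = 0.00676.
Since ε_t ≥ 0.005, the section is tension-controlled.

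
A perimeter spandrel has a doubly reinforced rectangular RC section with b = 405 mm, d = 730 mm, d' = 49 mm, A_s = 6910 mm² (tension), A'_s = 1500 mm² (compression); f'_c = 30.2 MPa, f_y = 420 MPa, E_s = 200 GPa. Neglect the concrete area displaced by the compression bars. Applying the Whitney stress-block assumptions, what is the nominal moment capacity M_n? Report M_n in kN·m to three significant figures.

Assume both tension and compression steel yield.
Net tension couple steel: A_s − A'_s = 5410 mm².
a = (A_s − A'_s) f_y / (0.85 f'_c b) = 2272200/(0.85 × 30.2 × 405) = 218.56 mm.
c = a/β₁ = 218.56/0.834 = 262.06 mm; ε'_s = 0.003(c − d')/c = 0.0024 ≥ f_y/E_s = 0.0021, so compression steel does yield.
M_n = (A_s − A'_s) f_y (d − a/2) + A'_s f_y (d − d') = [2272200 × (730 − 109.28) + 630000 × (730 − 49)] × 10⁻⁶ = 1410.40 + 429.03 = 1839.43 kN·m.

M_n ≈ 1840 kN·m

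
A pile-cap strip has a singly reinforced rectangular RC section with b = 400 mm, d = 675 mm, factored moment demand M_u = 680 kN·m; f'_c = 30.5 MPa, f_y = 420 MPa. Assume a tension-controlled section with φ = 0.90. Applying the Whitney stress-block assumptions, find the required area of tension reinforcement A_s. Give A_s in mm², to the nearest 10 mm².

M_n = M_u/φ = 680/0.90 = 755.556 kN·m.
With M_n = 0.85 f'_c a b (d − a/2), solve the quadratic for a:
a = d − √(d² − 2M_n/(0.85 f'_c b)) = 675 − √(675² − 2 × 755.556×10⁶/(0.85 × 30.5 × 400)) = 118.31 mm.
A_s = 0.85 f'_c a b / f_y = 0.85 × 30.5 × 118.31 × 400 / 420 = 2921.1 mm².

A_s ≈ 2920 mm²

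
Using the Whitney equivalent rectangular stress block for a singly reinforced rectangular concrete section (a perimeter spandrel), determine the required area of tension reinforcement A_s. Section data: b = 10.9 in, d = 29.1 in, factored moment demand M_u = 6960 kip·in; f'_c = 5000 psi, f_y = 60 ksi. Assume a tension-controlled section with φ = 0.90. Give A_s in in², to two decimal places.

M_n = M_u/φ = 6960/0.90 = 7733.33 kip·in.
From M_n = 0.85 f'_c a b (d − a/2):
a = d − √(d² − 2M_n/(0.85 f'_c b)) = 29.1 − √(29.1² − 2 × 7733.33/(0.85 × 5 × 10.9)) = 6.452 in.
A_s = 0.85 f'_c a b / f_y = 0.85 × 5 × 6.452 × 10.9 / 60 = 4.981 in².

A_s ≈ 4.98 in²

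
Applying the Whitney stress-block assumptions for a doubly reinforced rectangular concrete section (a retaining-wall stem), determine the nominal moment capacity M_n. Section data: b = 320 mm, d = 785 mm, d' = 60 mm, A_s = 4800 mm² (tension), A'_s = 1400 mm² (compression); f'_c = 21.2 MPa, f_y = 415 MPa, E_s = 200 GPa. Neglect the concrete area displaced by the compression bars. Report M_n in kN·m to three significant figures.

Assume both tension and compression steel yield.
Net tension couple steel: A_s − A'_s = 3400 mm².
a = (A_s − A'_s) f_y / (0.85 f'_c b) = 1411000/(0.85 × 21.2 × 320) = 244.69 mm.
c = a/β₁ = 244.69/0.85 = 287.87 mm; ε'_s = 0.003(c − d')/c = 0.0024 ≥ f_y/E_s = 0.0021, so compression steel does yield.
M_n = (A_s − A'_s) f_y (d − a/2) + A'_s f_y (d − d') = [1411000 × (785 − 122.345) + 581000 × (785 − 60)] × 10⁻⁶ = 935.01 + 421.23 = 1356.24 kN·m.

M_n ≈ 1360 kN·m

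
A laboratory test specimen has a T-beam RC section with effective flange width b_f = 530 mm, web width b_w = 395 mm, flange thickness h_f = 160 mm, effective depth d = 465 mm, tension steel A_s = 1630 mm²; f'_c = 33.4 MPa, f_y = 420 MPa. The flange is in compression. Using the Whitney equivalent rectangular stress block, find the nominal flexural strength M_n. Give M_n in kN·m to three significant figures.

M_n ≈ 303 kN·m

Tension: T = A_s f_y = 1630 × 420 = 684600 N.
Try a within the flange: a = T/(0.85 f'_c b_f) = 684600/(0.85 × 33.4 × 530) = 45.50 mm.
Since a = 45.50 ≤ h_f = 160 mm, the stress block lies entirely in the flange; analyse as a rectangular beam of width b_f.
M_n = T(d − a/2) = 684600 × (465 − 22.75) = 302.76 × 10⁶ N·mm.
M_n = 302.76 kN·m.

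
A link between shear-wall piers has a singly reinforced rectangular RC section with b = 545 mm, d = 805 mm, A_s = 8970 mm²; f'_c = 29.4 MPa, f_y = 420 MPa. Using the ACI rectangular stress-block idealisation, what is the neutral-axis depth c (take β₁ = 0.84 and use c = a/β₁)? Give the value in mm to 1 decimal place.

T = A_s f_y = 8970 × 420 = 3767400 N = 3767.4 kN.
Setting C = 0.85 f'_c a b equal to T: a = 3767400/(0.85 × 29.4 × 545) = 276.617 mm.
With β₁ = 0.84, c = a/β₁ = 276.617/0.84 = 329.3 mm.

c ≈ 329.3 mm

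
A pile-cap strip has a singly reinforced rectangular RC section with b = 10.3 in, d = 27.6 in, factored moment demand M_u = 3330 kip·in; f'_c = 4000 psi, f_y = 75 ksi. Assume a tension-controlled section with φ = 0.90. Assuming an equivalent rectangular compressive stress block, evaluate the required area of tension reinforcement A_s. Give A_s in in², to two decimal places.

A_s ≈ 1.93 in²

M_n = M_u/φ = 3330/0.90 = 3700 kip·in.
From M_n = 0.85 f'_c a b (d − a/2):
a = d − √(d² − 2M_n/(0.85 f'_c b)) = 27.6 − √(27.6² − 2 × 3700/(0.85 × 4 × 10.3)) = 4.138 in.
A_s = 0.85 f'_c a b / f_y = 0.85 × 4 × 4.138 × 10.3 / 75 = 1.932 in².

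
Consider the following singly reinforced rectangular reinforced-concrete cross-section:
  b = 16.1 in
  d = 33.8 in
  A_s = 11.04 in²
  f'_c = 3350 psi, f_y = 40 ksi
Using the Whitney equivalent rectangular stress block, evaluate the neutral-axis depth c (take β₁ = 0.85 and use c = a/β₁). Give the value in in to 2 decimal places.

c ≈ 11.33 in

T = A_s f_y = 11.04 × 40 = 441.6 kips.
a = T/(0.85 f'_c b) = 441.6/(0.85 × 3.35 × 16.1) = 9.6325 in.
With β₁ = 0.85, c = a/β₁ = 9.6325/0.85 = 11.33 in.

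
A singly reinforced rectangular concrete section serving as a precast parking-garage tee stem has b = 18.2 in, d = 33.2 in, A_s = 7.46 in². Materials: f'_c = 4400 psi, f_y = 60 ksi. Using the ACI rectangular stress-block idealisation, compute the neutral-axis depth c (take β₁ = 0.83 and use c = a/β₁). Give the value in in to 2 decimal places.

T = A_s f_y = 7.46 × 60 = 447.6 kips.
a = T/(0.85 f'_c b) = 447.6/(0.85 × 4.4 × 18.2) = 6.5758 in.
With β₁ = 0.83, c = a/β₁ = 6.5758/0.83 = 7.92 in.

c ≈ 7.92 in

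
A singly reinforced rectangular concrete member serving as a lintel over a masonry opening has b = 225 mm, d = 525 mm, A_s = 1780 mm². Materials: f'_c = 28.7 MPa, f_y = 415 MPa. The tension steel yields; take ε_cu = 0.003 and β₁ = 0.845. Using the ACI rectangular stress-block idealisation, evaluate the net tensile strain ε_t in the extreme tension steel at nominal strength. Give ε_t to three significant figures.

a = A_s f_y/(0.85 f'_c b) = 134.58 mm.
β₁ = 0.845, so c = a/β₁ = 134.58/0.845 = 159.27 mm.
From the linear strain diagram with ε_cu = 0.003: ε_t = 0.003 (d − c)/c = 0.003 × (525 − 159.27)/159.27 = 0.00689.
Since ε_t ≥ 0.005, the section is tension-controlled.

ε_t ≈ 0.00689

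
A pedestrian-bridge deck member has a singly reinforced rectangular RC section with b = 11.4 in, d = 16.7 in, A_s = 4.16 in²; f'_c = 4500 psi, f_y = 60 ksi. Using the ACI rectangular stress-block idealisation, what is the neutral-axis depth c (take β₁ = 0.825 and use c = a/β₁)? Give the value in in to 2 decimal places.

c ≈ 6.94 in

T = A_s f_y = 4.16 × 60 = 249.6 kips.
a = T/(0.85 f'_c b) = 249.6/(0.85 × 4.5 × 11.4) = 5.7241 in.
With β₁ = 0.825, c = a/β₁ = 5.7241/0.825 = 6.94 in.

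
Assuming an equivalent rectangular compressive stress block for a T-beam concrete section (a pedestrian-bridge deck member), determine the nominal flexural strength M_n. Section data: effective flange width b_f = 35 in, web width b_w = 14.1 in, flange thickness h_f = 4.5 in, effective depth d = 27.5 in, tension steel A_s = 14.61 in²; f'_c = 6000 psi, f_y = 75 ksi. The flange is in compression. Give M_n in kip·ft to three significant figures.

Tension: T = A_s f_y = 14.61 × 75 = 1095.75 kips.
Try a within the flange: a = T/(0.85 f'_c b_f) = 1095.75/(0.85 × 6 × 35) = 6.139 in.
a = 6.139 > h_f = 4.5 in: the block extends into the web. Split into flange-overhang and web parts.
C_f = 0.85 f'_c (b_f − b_w) h_f = 0.85 × 6 × (35 − 14.1) × 4.5 = 479.7 kips.
Remaining web compression depth: a_w = (T − C_f)/(0.85 f'_c b_w) = (1095.75 − 479.7)/(0.85 × 6 × 14.1) = 8.567 in.
M_n = C_f(d − h_f/2) + (T − C_f)(d − a_w/2) = 479.7 × (27.5 − 2.25) + 616.05 × (27.5 − 4.2835) = 12112.4 + 14302.5 = 26414.9 kip·in.
M_n = 26414.9/12 = 2201.24 kip·ft.

M_n ≈ 2200 kip·ft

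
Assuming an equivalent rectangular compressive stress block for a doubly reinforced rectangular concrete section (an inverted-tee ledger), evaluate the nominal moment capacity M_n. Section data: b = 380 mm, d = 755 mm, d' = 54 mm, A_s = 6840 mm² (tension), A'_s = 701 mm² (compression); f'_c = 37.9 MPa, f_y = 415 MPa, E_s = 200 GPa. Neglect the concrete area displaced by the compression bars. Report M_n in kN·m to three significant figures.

Assume both tension and compression steel yield.
Net tension couple steel: A_s − A'_s = 6139 mm².
a = (A_s − A'_s) f_y / (0.85 f'_c b) = 2547685/(0.85 × 37.9 × 380) = 208.12 mm.
c = a/β₁ = 208.12/0.779 = 267.16 mm; ε'_s = 0.003(c − d')/c = 0.0024 ≥ f_y/E_s = 0.0021, so compression steel does yield.
M_n = (A_s − A'_s) f_y (d − a/2) + A'_s f_y (d − d') = [2547685 × (755 − 104.06) + 290915 × (755 − 54)] × 10⁻⁶ = 1658.39 + 203.93 = 1862.32 kN·m.

M_n ≈ 1860 kN·m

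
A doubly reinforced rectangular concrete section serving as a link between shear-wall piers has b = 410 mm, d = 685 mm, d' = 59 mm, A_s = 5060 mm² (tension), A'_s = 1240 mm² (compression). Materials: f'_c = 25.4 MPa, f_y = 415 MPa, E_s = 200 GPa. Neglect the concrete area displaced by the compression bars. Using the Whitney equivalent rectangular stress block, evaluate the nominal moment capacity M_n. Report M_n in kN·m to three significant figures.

M_n ≈ 1270 kN·m

Assume both tension and compression steel yield.
Net tension couple steel: A_s − A'_s = 3820 mm².
a = (A_s − A'_s) f_y / (0.85 f'_c b) = 1585300/(0.85 × 25.4 × 410) = 179.09 mm.
c = a/β₁ = 179.09/0.85 = 210.69 mm; ε'_s = 0.003(c − d')/c = 0.0022 ≥ f_y/E_s = 0.0021, so compression steel does yield.
M_n = (A_s − A'_s) f_y (d − a/2) + A'_s f_y (d − d') = [1585300 × (685 − 89.545) + 514600 × (685 − 59)] × 10⁻⁶ = 943.97 + 322.14 = 1266.11 kN·m.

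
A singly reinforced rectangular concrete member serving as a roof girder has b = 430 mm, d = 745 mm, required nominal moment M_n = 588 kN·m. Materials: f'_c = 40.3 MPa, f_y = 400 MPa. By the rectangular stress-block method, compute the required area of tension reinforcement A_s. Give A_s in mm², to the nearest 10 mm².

A_s ≈ 2050 mm²

With M_n = 0.85 f'_c a b (d − a/2), solve the quadratic for a:
a = d − √(d² − 2M_n/(0.85 f'_c b)) = 745 − √(745² − 2 × 588×10⁶/(0.85 × 40.3 × 430)) = 55.66 mm.
A_s = 0.85 f'_c a b / f_y = 0.85 × 40.3 × 55.66 × 430 / 400 = 2049.6 mm².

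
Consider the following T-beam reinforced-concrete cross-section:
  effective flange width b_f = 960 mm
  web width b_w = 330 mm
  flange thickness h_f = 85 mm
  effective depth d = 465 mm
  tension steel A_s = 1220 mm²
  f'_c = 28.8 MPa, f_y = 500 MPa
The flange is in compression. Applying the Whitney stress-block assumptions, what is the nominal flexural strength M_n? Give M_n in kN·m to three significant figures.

Tension: T = A_s f_y = 1220 × 500 = 610000 N.
Try a within the flange: a = T/(0.85 f'_c b_f) = 610000/(0.85 × 28.8 × 960) = 25.96 mm.
Since a = 25.96 ≤ h_f = 85 mm, the stress block lies entirely in the flange; analyse as a rectangular beam of width b_f.
M_n = T(d − a/2) = 610000 × (465 − 12.98) = 275.73 × 10⁶ N·mm.
M_n = 275.73 kN·m.

M_n ≈ 276 kN·m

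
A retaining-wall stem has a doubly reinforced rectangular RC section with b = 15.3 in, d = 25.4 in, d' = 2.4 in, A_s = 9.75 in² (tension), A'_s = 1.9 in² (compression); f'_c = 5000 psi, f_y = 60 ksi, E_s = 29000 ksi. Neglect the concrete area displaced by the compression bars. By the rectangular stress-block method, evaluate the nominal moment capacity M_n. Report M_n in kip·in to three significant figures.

M_n ≈ 12900 kip·in

Assume both steels yield.
a = (A_s − A'_s) f_y/(0.85 f'_c b) = (9.75 − 1.9) × 60/(0.85 × 5 × 15.3) = 7.243 in.
c = a/β₁ = 7.243/0.8 = 9.054 in; ε'_s = 0.003(c − d')/c = 0.0022 ≥ ε_y = 0.0021, so the compression steel yields.
M_n = (A_s − A'_s) f_y (d − a/2) + A'_s f_y (d − d') = 471 × (25.4 − 3.6215) + 114 × (25.4 − 2.4) = 10257.7 + 2622.0 = 12879.7 kip·in.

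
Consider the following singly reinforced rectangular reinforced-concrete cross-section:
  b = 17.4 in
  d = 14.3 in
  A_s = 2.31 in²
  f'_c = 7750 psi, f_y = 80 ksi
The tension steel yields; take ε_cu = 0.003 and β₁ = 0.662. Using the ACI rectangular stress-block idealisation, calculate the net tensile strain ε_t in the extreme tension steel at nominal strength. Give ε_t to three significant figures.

ε_t ≈ 0.0146

a = A_s f_y/(0.85 f'_c b) = 1.612 in.
β₁ = 0.662, so c = a/β₁ = 1.612/0.662 = 2.435 in.
From the linear strain diagram with ε_cu = 0.003: ε_t = 0.003 (d − c)/c = 0.003 × (14.3 − 2.435)/2.435 = 0.0146.
Since ε_t ≥ 0.005, the section is tension-controlled.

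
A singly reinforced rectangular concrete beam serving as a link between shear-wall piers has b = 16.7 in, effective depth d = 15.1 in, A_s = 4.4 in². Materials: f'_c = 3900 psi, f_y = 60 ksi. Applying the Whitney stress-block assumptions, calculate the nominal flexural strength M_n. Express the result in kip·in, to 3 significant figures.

T = A_s f_y = 4.4 × 60 = 264 kips.
a = T/(0.85 f'_c b) = 264/(0.85 × 3.9 × 16.7) = 4.769 in.
M_n = T(d − a/2) = 264 × (15.1 − 2.3845) = 3356.9 kip·in.

M_n ≈ 3360 kip·in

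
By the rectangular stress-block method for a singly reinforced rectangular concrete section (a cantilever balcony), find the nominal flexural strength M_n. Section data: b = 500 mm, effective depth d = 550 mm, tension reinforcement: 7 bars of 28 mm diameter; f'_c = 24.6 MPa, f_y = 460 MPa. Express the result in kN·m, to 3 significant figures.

A_s = 7 × 616 = 4312 mm².
T = A_s f_y = 4312 × 460 = 1983520 N = 1983.52 kN.
From C = T: a = T/(0.85 f'_c b) = 1983520/(0.85 × 24.6 × 500) = 189.72 mm.
M_n = T(d − a/2) = 1983.52 kN × (550 − 94.86) mm = 902.78 kN·m.

M_n ≈ 903 kN·m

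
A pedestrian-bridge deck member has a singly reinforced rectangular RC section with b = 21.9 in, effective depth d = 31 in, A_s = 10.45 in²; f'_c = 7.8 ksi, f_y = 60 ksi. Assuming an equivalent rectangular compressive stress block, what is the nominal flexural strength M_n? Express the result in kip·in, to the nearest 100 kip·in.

M_n ≈ 18100 kip·in

T = A_s f_y = 10.45 × 60 = 627 kips.
a = T/(0.85 f'_c b) = 627/(0.85 × 7.8 × 21.9) = 4.318 in.
M_n = T(d − a/2) = 627 × (31 − 2.159) = 18083.3 kip·in.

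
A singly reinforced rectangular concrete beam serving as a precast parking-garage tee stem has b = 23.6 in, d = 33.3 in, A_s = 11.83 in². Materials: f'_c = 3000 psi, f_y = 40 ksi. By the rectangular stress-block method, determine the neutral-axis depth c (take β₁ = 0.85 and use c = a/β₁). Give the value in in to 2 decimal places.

T = A_s f_y = 11.83 × 40 = 473.2 kips.
a = T/(0.85 f'_c b) = 473.2/(0.85 × 3 × 23.6) = 7.8631 in.
With β₁ = 0.85, c = a/β₁ = 7.8631/0.85 = 9.25 in.

c ≈ 9.25 in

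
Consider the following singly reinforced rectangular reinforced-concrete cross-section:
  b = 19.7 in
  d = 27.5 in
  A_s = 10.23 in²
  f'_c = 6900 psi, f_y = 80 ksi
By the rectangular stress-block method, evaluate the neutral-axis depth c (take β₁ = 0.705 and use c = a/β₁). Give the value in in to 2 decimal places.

c ≈ 10.05 in

T = A_s f_y = 10.23 × 80 = 818.4 kips.
a = T/(0.85 f'_c b) = 818.4/(0.85 × 6.9 × 19.7) = 7.0832 in.
With β₁ = 0.705, c = a/β₁ = 7.0832/0.705 = 10.05 in.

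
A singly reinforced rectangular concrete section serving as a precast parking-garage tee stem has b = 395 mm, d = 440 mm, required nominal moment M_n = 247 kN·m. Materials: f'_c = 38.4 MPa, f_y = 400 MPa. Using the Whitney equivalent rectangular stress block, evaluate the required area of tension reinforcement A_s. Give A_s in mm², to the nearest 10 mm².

A_s ≈ 1480 mm²

With M_n = 0.85 f'_c a b (d − a/2), solve the quadratic for a:
a = d − √(d² − 2M_n/(0.85 f'_c b)) = 440 − √(440² − 2 × 247×10⁶/(0.85 × 38.4 × 395)) = 45.94 mm.
A_s = 0.85 f'_c a b / f_y = 0.85 × 38.4 × 45.94 × 395 / 400 = 1480.7 mm².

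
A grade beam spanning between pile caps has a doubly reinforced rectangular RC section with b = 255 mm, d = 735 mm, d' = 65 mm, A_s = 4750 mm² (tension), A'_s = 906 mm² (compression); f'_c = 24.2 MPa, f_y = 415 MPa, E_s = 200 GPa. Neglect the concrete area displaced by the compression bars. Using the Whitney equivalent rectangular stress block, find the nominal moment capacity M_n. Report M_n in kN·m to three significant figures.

M_n ≈ 1180 kN·m

Assume both tension and compression steel yield.
Net tension couple steel: A_s − A'_s = 3844 mm².
a = (A_s − A'_s) f_y / (0.85 f'_c b) = 1595260/(0.85 × 24.2 × 255) = 304.13 mm.
c = a/β₁ = 304.13/0.85 = 357.80 mm; ε'_s = 0.003(c − d')/c = 0.0025 ≥ f_y/E_s = 0.0021, so compression steel does yield.
M_n = (A_s − A'_s) f_y (d − a/2) + A'_s f_y (d − d') = [1595260 × (735 − 152.065) + 375990 × (735 − 65)] × 10⁻⁶ = 929.93 + 251.91 = 1181.84 kN·m.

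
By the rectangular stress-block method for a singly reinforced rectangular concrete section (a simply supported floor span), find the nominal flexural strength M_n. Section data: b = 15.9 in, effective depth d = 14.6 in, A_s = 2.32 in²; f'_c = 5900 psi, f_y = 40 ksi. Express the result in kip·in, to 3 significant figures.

T = A_s f_y = 2.32 × 40 = 92.8 kips.
a = T/(0.85 f'_c b) = 92.8/(0.85 × 5.9 × 15.9) = 1.164 in.
M_n = T(d − a/2) = 92.8 × (14.6 − 0.582) = 1300.9 kip·in.

M_n ≈ 1300 kip·in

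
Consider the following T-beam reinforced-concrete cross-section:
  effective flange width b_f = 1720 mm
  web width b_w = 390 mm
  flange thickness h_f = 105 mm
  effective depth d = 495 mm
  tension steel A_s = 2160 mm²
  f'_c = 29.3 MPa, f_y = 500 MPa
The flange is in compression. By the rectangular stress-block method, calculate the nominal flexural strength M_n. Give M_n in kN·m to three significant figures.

M_n ≈ 521 kN·m

Tension: T = A_s f_y = 2160 × 500 = 1080000 N.
Try a within the flange: a = T/(0.85 f'_c b_f) = 1080000/(0.85 × 29.3 × 1720) = 25.21 mm.
Since a = 25.21 ≤ h_f = 105 mm, the stress block lies entirely in the flange; analyse as a rectangular beam of width b_f.
M_n = T(d − a/2) = 1080000 × (495 − 12.605) = 520.99 × 10⁶ N·mm.
M_n = 520.99 kN·m.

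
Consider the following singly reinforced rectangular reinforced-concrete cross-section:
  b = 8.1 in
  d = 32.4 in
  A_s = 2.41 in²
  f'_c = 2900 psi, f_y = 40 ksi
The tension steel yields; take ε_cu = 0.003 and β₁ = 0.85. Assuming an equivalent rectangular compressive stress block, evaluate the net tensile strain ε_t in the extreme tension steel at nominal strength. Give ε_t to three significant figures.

a = A_s f_y/(0.85 f'_c b) = 4.828 in.
β₁ = 0.85, so c = a/β₁ = 4.828/0.85 = 5.680 in.
From the linear strain diagram with ε_cu = 0.003: ε_t = 0.003 (d − c)/c = 0.003 × (32.4 − 5.680)/5.680 = 0.0141.
Since ε_t ≥ 0.005, the section is tension-controlled.

ε_t ≈ 0.0141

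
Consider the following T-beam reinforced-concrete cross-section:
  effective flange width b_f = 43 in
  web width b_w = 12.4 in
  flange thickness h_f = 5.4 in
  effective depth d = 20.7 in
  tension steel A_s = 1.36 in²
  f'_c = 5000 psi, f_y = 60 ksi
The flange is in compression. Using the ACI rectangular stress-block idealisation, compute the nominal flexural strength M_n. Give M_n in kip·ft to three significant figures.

M_n ≈ 139 kip·ft

Tension: T = A_s f_y = 1.36 × 60 = 81.6 kips.
Try a within the flange: a = T/(0.85 f'_c b_f) = 81.6/(0.85 × 5 × 43) = 0.447 in.
Since a = 0.447 ≤ h_f = 5.4 in, the stress block lies entirely in the flange; analyse as a rectangular beam of width b_f.
M_n = T(d − a/2) = 81.6 × (20.7 − 0.2235) = 1670.9 kip·in.
M_n = 1670.9/12 = 139.24 kip·ft.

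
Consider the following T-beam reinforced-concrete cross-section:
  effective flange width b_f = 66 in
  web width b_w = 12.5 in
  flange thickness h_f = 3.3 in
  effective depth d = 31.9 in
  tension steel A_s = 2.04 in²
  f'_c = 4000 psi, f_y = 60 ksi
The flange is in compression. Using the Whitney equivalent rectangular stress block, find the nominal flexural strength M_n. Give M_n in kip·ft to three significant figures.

Tension: T = A_s f_y = 2.04 × 60 = 122.4 kips.
Try a within the flange: a = T/(0.85 f'_c b_f) = 122.4/(0.85 × 4 × 66) = 0.545 in.
Since a = 0.545 ≤ h_f = 3.3 in, the stress block lies entirely in the flange; analyse as a rectangular beam of width b_f.
M_n = T(d − a/2) = 122.4 × (31.9 − 0.2725) = 3871.2 kip·in.
M_n = 3871.2/12 = 322.60 kip·ft.

M_n ≈ 323 kip·ft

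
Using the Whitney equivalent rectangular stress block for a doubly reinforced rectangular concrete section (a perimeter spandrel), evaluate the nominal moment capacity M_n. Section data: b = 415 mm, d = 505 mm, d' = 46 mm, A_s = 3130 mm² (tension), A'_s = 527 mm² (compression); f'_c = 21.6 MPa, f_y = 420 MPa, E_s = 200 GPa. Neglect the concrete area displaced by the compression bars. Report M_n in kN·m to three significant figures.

Assume both tension and compression steel yield.
Net tension couple steel: A_s − A'_s = 2603 mm².
a = (A_s − A'_s) f_y / (0.85 f'_c b) = 1093260/(0.85 × 21.6 × 415) = 143.48 mm.
c = a/β₁ = 143.48/0.85 = 168.80 mm; ε'_s = 0.003(c − d')/c = 0.0022 ≥ f_y/E_s = 0.0021, so compression steel does yield.
M_n = (A_s − A'_s) f_y (d − a/2) + A'_s f_y (d − d') = [1093260 × (505 − 71.74) + 221340 × (505 − 46)] × 10⁻⁶ = 473.67 + 101.60 = 575.27 kN·m.

M_n ≈ 575 kN·m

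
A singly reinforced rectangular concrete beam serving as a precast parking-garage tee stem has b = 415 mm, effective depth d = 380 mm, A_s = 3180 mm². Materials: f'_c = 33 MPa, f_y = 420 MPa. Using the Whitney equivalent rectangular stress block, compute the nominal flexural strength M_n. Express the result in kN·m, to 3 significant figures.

T = A_s f_y = 3180 × 420 = 1335600 N = 1335.6 kN.
From C = T: a = T/(0.85 f'_c b) = 1335600/(0.85 × 33 × 415) = 114.73 mm.
M_n = T(d − a/2) = 1335.6 kN × (380 − 57.365) mm = 430.91 kN·m.

M_n ≈ 431 kN·m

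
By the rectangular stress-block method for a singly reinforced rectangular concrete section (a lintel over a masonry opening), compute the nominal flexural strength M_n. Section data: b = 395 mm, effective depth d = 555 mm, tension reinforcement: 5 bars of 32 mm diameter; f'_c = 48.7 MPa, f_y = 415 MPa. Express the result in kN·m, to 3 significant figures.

M_n ≈ 841 kN·m

A_s = 5 × 804 = 4020 mm².
T = A_s f_y = 4020 × 415 = 1668300 N = 1668.3 kN.
From C = T: a = T/(0.85 f'_c b) = 1668300/(0.85 × 48.7 × 395) = 102.03 mm.
M_n = T(d − a/2) = 1668.3 kN × (555 − 51.015) mm = 840.80 kN·m.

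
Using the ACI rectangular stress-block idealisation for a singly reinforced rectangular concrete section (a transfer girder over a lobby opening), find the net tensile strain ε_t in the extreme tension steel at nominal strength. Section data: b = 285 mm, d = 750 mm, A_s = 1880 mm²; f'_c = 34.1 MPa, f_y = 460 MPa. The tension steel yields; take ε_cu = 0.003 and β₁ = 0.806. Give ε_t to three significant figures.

ε_t ≈ 0.0143

a = A_s f_y/(0.85 f'_c b) = 104.69 mm.
β₁ = 0.806, so c = a/β₁ = 104.69/0.806 = 129.89 mm.
From the linear strain diagram with ε_cu = 0.003: ε_t = 0.003 (d − c)/c = 0.003 × (750 − 129.89)/129.89 = 0.0143.
Since ε_t ≥ 0.005, the section is tension-controlled.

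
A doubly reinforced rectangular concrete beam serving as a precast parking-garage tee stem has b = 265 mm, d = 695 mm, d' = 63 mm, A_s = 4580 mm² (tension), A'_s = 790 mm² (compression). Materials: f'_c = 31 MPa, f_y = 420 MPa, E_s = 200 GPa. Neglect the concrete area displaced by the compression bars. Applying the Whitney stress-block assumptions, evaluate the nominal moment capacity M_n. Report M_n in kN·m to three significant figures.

M_n ≈ 1130 kN·m

Assume both tension and compression steel yield.
Net tension couple steel: A_s − A'_s = 3790 mm².
a = (A_s − A'_s) f_y / (0.85 f'_c b) = 1591800/(0.85 × 31 × 265) = 227.96 mm.
c = a/β₁ = 227.96/0.829 = 274.98 mm; ε'_s = 0.003(c − d')/c = 0.0023 ≥ f_y/E_s = 0.0021, so compression steel does yield.
M_n = (A_s − A'_s) f_y (d − a/2) + A'_s f_y (d − d') = [1591800 × (695 − 113.98) + 331800 × (695 − 63)] × 10⁻⁶ = 924.87 + 209.70 = 1134.57 kN·m.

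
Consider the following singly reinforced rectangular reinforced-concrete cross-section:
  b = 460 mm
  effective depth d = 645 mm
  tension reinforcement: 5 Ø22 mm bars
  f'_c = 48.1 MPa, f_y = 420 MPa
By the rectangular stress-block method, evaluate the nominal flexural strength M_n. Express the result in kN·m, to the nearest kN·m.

M_n ≈ 498 kN·m

A_s = 5 × 380 = 1900 mm².
T = A_s f_y = 1900 × 420 = 798000 N = 798 kN.
From C = T: a = T/(0.85 f'_c b) = 798000/(0.85 × 48.1 × 460) = 42.43 mm.
M_n = T(d − a/2) = 798 kN × (645 − 21.215) mm = 497.78 kN·m.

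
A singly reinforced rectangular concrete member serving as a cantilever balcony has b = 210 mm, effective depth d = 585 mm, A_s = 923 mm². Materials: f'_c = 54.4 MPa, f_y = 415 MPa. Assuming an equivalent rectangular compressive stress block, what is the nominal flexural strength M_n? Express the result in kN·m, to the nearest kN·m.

T = A_s f_y = 923 × 415 = 383045 N = 383.045 kN.
From C = T: a = T/(0.85 f'_c b) = 383045/(0.85 × 54.4 × 210) = 39.45 mm.
M_n = T(d − a/2) = 383.045 kN × (585 − 19.725) mm = 216.53 kN·m.

M_n ≈ 217 kN·m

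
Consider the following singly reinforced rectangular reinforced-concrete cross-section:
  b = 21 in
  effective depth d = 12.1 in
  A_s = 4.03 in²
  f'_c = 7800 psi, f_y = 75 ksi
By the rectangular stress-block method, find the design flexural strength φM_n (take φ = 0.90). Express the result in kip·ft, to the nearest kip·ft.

φM_n ≈ 250 kip·ft

T = A_s f_y = 4.03 × 75 = 302.25 kips.
a = T/(0.85 f'_c b) = 302.25/(0.85 × 7.8 × 21) = 2.171 in.
M_n = T(d − a/2) = 302.25 × (12.1 − 1.0855) = 3329.1 kip·in = 3329.1/12 = 277.43 kip·ft.
φM_n = 0.90 × 277.43 = 249.69 kip·ft.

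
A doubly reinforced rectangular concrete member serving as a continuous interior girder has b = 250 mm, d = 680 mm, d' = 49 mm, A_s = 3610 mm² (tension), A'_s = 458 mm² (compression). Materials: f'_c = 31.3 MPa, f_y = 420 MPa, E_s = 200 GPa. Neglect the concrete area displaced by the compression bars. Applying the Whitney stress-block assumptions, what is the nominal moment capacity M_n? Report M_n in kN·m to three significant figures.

M_n ≈ 890 kN·m

Assume both tension and compression steel yield.
Net tension couple steel: A_s − A'_s = 3152 mm².
a = (A_s − A'_s) f_y / (0.85 f'_c b) = 1323840/(0.85 × 31.3 × 250) = 199.04 mm.
c = a/β₁ = 199.04/0.826 = 240.97 mm; ε'_s = 0.003(c − d')/c = 0.0024 ≥ f_y/E_s = 0.0021, so compression steel does yield.
M_n = (A_s − A'_s) f_y (d − a/2) + A'_s f_y (d − d') = [1323840 × (680 − 99.52) + 192360 × (680 − 49)] × 10⁻⁶ = 768.46 + 121.38 = 889.84 kN·m.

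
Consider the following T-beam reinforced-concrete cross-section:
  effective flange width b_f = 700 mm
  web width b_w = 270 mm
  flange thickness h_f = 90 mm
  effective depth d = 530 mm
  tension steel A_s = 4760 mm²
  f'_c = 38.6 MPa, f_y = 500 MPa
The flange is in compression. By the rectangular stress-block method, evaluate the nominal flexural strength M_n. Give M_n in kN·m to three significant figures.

M_n ≈ 1130 kN·m

Tension: T = A_s f_y = 4760 × 500 = 2380000 N.
Try a within the flange: a = T/(0.85 f'_c b_f) = 2380000/(0.85 × 38.6 × 700) = 103.63 mm.
a = 103.63 > h_f = 90 mm: the block extends into the web. Split into flange-overhang and web parts.
C_f = 0.85 f'_c (b_f − b_w) h_f = 0.85 × 38.6 × (700 − 270) × 90 = 1269747 N.
Remaining web compression depth: a_w = (T − C_f)/(0.85 f'_c b_w) = (2380000 − 1269747)/(0.85 × 38.6 × 270) = 125.33 mm.
M_n = C_f(d − h_f/2) + (T − C_f)(d − a_w/2) = 1269747 × (530 − 45) + 1110253 × (530 − 62.665) = 615.83 + 518.86 = 1134.69 × 10⁶ N·mm.
M_n = 1134.69 kN·m.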